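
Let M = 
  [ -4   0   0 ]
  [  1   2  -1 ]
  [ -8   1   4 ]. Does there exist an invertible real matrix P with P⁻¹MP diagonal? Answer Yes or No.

No

Characteristic polynomial: p(μ) = μ^3 - 2μ^2 - 15μ + 36 = (μ - 3)^2(μ + 4).
μ = 3 has algebraic multiplicity 2; rank(M − 3I) = 2, so geometric multiplicity = 1.
Geometric multiplicity < algebraic multiplicity, so M is not diagonalizable.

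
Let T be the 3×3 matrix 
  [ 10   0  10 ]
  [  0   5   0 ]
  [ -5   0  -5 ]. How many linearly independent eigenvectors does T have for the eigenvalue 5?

T − 5I = [[5, 0, 10], [0, 0, 0], [-5, 0, -10]].
This matrix has rank 1, so its null space has dimension 3 − 1 = 2.

2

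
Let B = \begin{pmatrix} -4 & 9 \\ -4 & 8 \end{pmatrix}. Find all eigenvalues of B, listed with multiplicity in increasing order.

2, 2

Characteristic polynomial: p(r) = r^2 - 4r + 4 = (r - 2)^2.
Roots (with multiplicity): 2, 2.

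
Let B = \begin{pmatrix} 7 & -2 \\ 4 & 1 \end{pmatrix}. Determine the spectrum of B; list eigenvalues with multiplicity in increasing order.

3, 5

Characteristic polynomial: p(r) = r^2 - 8r + 15 = (r - 5)(r - 3).
Roots (with multiplicity): 3, 5.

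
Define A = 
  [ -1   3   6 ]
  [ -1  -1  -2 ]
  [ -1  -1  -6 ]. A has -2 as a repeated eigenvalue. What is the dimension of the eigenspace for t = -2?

1

A + 2I = [[1, 3, 6], [-1, 1, -2], [-1, -1, -4]].
This matrix has rank 2, so its null space has dimension 3 − 2 = 1.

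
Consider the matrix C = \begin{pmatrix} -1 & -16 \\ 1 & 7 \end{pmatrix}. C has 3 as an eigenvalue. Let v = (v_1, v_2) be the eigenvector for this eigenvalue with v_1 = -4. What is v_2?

1

C − 3I = [[-4, -16], [1, 4]].
Solving (C − 3I)v = 0 gives the eigenspace spanned by (-4, 1).
With v_1 = -4, v = (-4, 1), so v_2 = 1.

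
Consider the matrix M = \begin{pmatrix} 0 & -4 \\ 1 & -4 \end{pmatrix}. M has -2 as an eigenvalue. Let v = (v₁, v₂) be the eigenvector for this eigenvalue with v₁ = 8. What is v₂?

4

M + 2I = [[2, -4], [1, -2]].
Solving (M + 2I)v = 0 gives the eigenspace spanned by (8, 4).
With v₁ = 8, v = (8, 4), so v₂ = 4.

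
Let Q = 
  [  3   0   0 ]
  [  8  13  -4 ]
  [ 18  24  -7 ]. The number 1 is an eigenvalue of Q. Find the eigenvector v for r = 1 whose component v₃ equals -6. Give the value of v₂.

Q − 1I = [[2, 0, 0], [8, 12, -4], [18, 24, -8]].
Solving (Q − 1I)v = 0 gives the eigenspace spanned by (0, -2, -6).
With v₃ = -6, v = (0, -2, -6), so v₂ = -2.

-2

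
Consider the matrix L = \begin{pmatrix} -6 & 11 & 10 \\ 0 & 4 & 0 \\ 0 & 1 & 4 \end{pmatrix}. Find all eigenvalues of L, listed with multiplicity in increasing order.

-6, 4, 4

Characteristic polynomial: p(λ) = λ^3 - 2λ^2 - 32λ + 96 = (λ - 4)^2(λ + 6).
Roots (with multiplicity): -6, 4, 4.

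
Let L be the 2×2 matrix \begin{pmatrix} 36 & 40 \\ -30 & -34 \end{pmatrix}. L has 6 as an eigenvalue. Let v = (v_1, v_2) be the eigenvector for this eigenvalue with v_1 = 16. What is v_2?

-12

L − 6I = [[30, 40], [-30, -40]].
Solving (L − 6I)v = 0 gives the eigenspace spanned by (16, -12).
With v_1 = 16, v = (16, -12), so v_2 = -12.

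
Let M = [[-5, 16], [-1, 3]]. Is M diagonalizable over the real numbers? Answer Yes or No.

No

Characteristic polynomial: p(λ) = λ^2 + 2λ + 1 = (λ + 1)^2.
λ = -1 has algebraic multiplicity 2; rank(M + 1I) = 1, so geometric multiplicity = 1.
Geometric multiplicity < algebraic multiplicity, so M is not diagonalizable.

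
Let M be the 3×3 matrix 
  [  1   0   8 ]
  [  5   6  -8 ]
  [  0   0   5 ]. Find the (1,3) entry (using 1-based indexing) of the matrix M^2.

Characteristic polynomial: t^3 - 12t^2 + 41t - 30 = (t - 6)(t - 5)(t - 1), so the eigenvalues are 1, 5, 6.
t=1: eigenvector (1, -1, 0).
t=6: eigenvector (0, 1, 0).
t=5: eigenvector (2, -2, 1).
P = [[1, 0, 2], [-1, 1, -2], [0, 0, 1]], D = diag(1, 6, 5), P⁻¹ = [[1, 0, -2], [1, 1, 0], [0, 0, 1]].
M² = P·diag(1, 36, 25)·P⁻¹ = [[1, 0, 48], [35, 36, -48], [0, 0, 25]].
The requested entry is 48.

48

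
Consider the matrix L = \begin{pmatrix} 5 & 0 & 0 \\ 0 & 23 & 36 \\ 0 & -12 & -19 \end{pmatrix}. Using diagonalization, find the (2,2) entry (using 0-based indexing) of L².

-71

Characteristic polynomial: λ^3 - 9λ^2 + 15λ + 25 = (λ - 5)^2(λ + 1), so the eigenvalues are -1, 5, 5.
λ=5: eigenvector (1, 0, 0).
λ=-1: eigenvector (0, -3, 2).
λ=5: eigenvector (0, -2, 1).
P = [[1, 0, 0], [0, -3, -2], [0, 2, 1]], D = diag(5, -1, 5), P⁻¹ = [[1, 0, 0], [0, 1, 2], [0, -2, -3]].
L² = P·diag(25, 1, 25)·P⁻¹ = [[25, 0, 0], [0, 97, 144], [0, -48, -71]].
The requested entry is -71.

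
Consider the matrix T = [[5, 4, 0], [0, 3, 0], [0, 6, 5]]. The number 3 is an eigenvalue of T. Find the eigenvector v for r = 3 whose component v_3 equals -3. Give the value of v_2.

T − 3I = [[2, 4, 0], [0, 0, 0], [0, 6, 2]].
Solving (T − 3I)v = 0 gives the eigenspace spanned by (-2, 1, -3).
With v_3 = -3, v = (-2, 1, -3), so v_2 = 1.

1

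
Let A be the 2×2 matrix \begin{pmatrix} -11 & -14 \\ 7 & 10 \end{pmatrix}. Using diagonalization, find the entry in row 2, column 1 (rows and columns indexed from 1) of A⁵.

1267

Characteristic polynomial: t^2 + t - 12 = (t - 3)(t + 4), so the eigenvalues are -4, 3.
t=-4: eigenvector (2, -1).
t=3: eigenvector (-1, 1).
P = [[2, -1], [-1, 1]], D = diag(-4, 3), P⁻¹ = [[1, 1], [1, 2]].
A⁵ = P·diag(-1024, 243)·P⁻¹ = [[-2291, -2534], [1267, 1510]].
The requested entry is 1267.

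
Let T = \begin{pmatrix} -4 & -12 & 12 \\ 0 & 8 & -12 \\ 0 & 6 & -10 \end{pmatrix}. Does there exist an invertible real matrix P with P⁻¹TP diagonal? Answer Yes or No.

Characteristic polynomial: p(μ) = μ^3 + 6μ^2 - 32 = (μ - 2)(μ + 4)^2.
μ = -4 has algebraic multiplicity 2; rank(T + 4I) = 1, so geometric multiplicity = 2.
Every eigenvalue has geometric = algebraic multiplicity, so T is diagonalizable.

Yes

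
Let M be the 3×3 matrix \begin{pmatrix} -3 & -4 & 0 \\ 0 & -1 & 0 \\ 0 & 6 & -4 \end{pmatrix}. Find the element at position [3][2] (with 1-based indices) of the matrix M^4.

Characteristic polynomial: μ^3 + 8μ^2 + 19μ + 12 = (μ + 1)(μ + 3)(μ + 4), so the eigenvalues are -4, -3, -1.
μ=-3: eigenvector (1, 0, 0).
μ=-1: eigenvector (-2, 1, 2).
μ=-4: eigenvector (0, 0, 1).
P = [[1, -2, 0], [0, 1, 0], [0, 2, 1]], D = diag(-3, -1, -4), P⁻¹ = [[1, 2, 0], [0, 1, 0], [0, -2, 1]].
M⁴ = P·diag(81, 1, 256)·P⁻¹ = [[81, 160, 0], [0, 1, 0], [0, -510, 256]].
The requested entry is -510.

-510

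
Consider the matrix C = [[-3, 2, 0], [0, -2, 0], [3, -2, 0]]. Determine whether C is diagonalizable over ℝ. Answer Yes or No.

Yes

Characteristic polynomial: p(s) = s^3 + 5s^2 + 6s = s(s + 2)(s + 3).
All 3 eigenvalues are distinct, so C is diagonalizable.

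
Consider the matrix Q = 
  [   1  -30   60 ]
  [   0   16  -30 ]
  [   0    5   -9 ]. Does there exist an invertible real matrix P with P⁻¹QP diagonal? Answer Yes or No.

Yes

Characteristic polynomial: p(μ) = μ^3 - 8μ^2 + 13μ - 6 = (μ - 6)(μ - 1)^2.
μ = 1 has algebraic multiplicity 2; rank(Q − 1I) = 1, so geometric multiplicity = 2.
Every eigenvalue has geometric = algebraic multiplicity, so Q is diagonalizable.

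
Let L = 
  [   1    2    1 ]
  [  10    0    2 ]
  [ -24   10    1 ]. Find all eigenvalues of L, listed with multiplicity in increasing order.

-4, 3, 3

Characteristic polynomial: p(s) = s^3 - 2s^2 - 15s + 36 = (s - 3)^2(s + 4).
Roots (with multiplicity): -4, 3, 3.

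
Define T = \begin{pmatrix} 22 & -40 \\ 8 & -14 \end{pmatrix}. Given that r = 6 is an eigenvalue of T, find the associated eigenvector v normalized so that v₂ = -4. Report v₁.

-10

T − 6I = [[16, -40], [8, -20]].
Solving (T − 6I)v = 0 gives the eigenspace spanned by (-10, -4).
With v₂ = -4, v = (-10, -4), so v₁ = -10.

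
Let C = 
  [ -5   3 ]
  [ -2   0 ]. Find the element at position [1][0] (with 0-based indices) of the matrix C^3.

Characteristic polynomial: t^2 + 5t + 6 = (t + 2)(t + 3), so the eigenvalues are -3, -2.
t=-2: eigenvector (1, 1).
t=-3: eigenvector (-3, -2).
P = [[1, -3], [1, -2]], D = diag(-2, -3), P⁻¹ = [[-2, 3], [-1, 1]].
C³ = P·diag(-8, -27)·P⁻¹ = [[-65, 57], [-38, 30]].
The requested entry is -38.

-38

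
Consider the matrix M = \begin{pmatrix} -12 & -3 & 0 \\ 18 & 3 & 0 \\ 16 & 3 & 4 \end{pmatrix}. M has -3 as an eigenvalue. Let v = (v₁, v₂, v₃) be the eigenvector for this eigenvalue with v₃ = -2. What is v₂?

M + 3I = [[-9, -3, 0], [18, 6, 0], [16, 3, 7]].
Solving (M + 3I)v = 0 gives the eigenspace spanned by (2, -6, -2).
With v₃ = -2, v = (2, -6, -2), so v₂ = -6.

-6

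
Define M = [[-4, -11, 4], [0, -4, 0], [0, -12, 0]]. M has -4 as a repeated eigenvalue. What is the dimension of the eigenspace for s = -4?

1

M + 4I = [[0, -11, 4], [0, 0, 0], [0, -12, 4]].
This matrix has rank 2, so its null space has dimension 3 − 2 = 1.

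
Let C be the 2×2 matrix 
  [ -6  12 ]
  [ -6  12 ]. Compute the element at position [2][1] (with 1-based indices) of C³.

Characteristic polynomial: s^2 - 6s = s(s - 6), so the eigenvalues are 0, 6.
s=6: eigenvector (-1, -1).
s=0: eigenvector (2, 1).
P = [[-1, 2], [-1, 1]], D = diag(6, 0), P⁻¹ = [[1, -2], [1, -1]].
C³ = P·diag(216, 0)·P⁻¹ = [[-216, 432], [-216, 432]].
The requested entry is -216.

-216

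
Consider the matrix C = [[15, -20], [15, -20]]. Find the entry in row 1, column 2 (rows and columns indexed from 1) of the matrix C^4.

Characteristic polynomial: μ^2 + 5μ = μ(μ + 5), so the eigenvalues are -5, 0.
μ=-5: eigenvector (1, 1).
μ=0: eigenvector (4, 3).
P = [[1, 4], [1, 3]], D = diag(-5, 0), P⁻¹ = [[-3, 4], [1, -1]].
C⁴ = P·diag(625, 0)·P⁻¹ = [[-1875, 2500], [-1875, 2500]].
The requested entry is 2500.

2500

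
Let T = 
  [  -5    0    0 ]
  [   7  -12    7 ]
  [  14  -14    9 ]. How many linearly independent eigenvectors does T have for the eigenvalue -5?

T + 5I = [[0, 0, 0], [7, -7, 7], [14, -14, 14]].
This matrix has rank 1, so its null space has dimension 3 − 1 = 2.

2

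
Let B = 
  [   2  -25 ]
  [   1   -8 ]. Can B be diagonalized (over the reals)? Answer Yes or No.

Characteristic polynomial: p(λ) = λ^2 + 6λ + 9 = (λ + 3)^2.
λ = -3 has algebraic multiplicity 2; rank(B + 3I) = 1, so geometric multiplicity = 1.
Geometric multiplicity < algebraic multiplicity, so B is not diagonalizable.

No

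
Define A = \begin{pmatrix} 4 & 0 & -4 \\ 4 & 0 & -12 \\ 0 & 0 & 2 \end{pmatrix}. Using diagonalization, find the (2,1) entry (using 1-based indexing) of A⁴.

256

Characteristic polynomial: r^3 - 6r^2 + 8r = r(r - 4)(r - 2), so the eigenvalues are 0, 2, 4.
r=4: eigenvector (1, 1, 0).
r=0: eigenvector (0, 1, 0).
r=2: eigenvector (2, -2, 1).
P = [[1, 0, 2], [1, 1, -2], [0, 0, 1]], D = diag(4, 0, 2), P⁻¹ = [[1, 0, -2], [-1, 1, 4], [0, 0, 1]].
A⁴ = P·diag(256, 0, 16)·P⁻¹ = [[256, 0, -480], [256, 0, -544], [0, 0, 16]].
The requested entry is 256.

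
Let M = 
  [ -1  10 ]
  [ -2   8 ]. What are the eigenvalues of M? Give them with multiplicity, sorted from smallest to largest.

3, 4

Characteristic polynomial: p(s) = s^2 - 7s + 12 = (s - 4)(s - 3).
Roots (with multiplicity): 3, 4.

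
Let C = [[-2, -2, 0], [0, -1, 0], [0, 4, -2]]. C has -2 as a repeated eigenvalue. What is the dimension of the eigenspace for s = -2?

C + 2I = [[0, -2, 0], [0, 1, 0], [0, 4, 0]].
This matrix has rank 1, so its null space has dimension 3 − 1 = 2.

2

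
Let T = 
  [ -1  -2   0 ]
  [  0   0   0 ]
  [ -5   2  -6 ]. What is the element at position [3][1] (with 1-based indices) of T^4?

Characteristic polynomial: s^3 + 7s^2 + 6s = s(s + 1)(s + 6), so the eigenvalues are -6, -1, 0.
s=-1: eigenvector (1, 0, -1).
s=-6: eigenvector (0, 0, 1).
s=0: eigenvector (-2, 1, 2).
P = [[1, 0, -2], [0, 0, 1], [-1, 1, 2]], D = diag(-1, -6, 0), P⁻¹ = [[1, 2, 0], [1, 0, 1], [0, 1, 0]].
T⁴ = P·diag(1, 1296, 0)·P⁻¹ = [[1, 2, 0], [0, 0, 0], [1295, -2, 1296]].
The requested entry is 1295.

1295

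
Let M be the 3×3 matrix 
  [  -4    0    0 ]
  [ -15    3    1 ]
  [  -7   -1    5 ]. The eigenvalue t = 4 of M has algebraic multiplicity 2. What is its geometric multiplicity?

M − 4I = [[-8, 0, 0], [-15, -1, 1], [-7, -1, 1]].
This matrix has rank 2, so its null space has dimension 3 − 2 = 1.

1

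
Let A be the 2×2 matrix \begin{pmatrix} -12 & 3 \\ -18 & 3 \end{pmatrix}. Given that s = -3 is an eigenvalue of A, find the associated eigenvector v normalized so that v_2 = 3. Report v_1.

A + 3I = [[-9, 3], [-18, 6]].
Solving (A + 3I)v = 0 gives the eigenspace spanned by (1, 3).
With v_2 = 3, v = (1, 3), so v_1 = 1.

1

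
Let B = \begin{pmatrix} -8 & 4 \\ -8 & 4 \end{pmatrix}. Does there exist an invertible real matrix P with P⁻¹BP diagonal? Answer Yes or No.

Characteristic polynomial: p(λ) = λ^2 + 4λ = λ(λ + 4).
All 2 eigenvalues are distinct, so B is diagonalizable.

Yes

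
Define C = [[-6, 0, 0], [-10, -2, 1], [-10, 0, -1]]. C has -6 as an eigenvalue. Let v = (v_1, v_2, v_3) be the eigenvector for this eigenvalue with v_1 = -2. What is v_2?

-4

C + 6I = [[0, 0, 0], [-10, 4, 1], [-10, 0, 5]].
Solving (C + 6I)v = 0 gives the eigenspace spanned by (-2, -4, -4).
With v_1 = -2, v = (-2, -4, -4), so v_2 = -4.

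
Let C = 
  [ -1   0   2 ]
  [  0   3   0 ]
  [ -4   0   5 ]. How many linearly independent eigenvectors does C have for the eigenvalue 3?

2

C − 3I = [[-4, 0, 2], [0, 0, 0], [-4, 0, 2]].
This matrix has rank 1, so its null space has dimension 3 − 1 = 2.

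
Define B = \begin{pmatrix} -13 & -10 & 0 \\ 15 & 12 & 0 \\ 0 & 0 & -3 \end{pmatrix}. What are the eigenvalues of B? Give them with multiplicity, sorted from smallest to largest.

Characteristic polynomial: p(s) = s^3 + 4s^2 - 3s - 18 = (s - 2)(s + 3)^2.
Roots (with multiplicity): -3, -3, 2.

-3, -3, 2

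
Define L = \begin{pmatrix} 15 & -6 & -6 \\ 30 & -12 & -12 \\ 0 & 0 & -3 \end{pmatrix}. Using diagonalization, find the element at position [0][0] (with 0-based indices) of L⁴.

Characteristic polynomial: s^3 - 9s = s(s - 3)(s + 3), so the eigenvalues are -3, 0, 3.
s=3: eigenvector (1, 2, 0).
s=0: eigenvector (2, 5, 0).
s=-3: eigenvector (1, 2, 1).
P = [[1, 2, 1], [2, 5, 2], [0, 0, 1]], D = diag(3, 0, -3), P⁻¹ = [[5, -2, -1], [-2, 1, 0], [0, 0, 1]].
L⁴ = P·diag(81, 0, 81)·P⁻¹ = [[405, -162, 0], [810, -324, 0], [0, 0, 81]].
The requested entry is 405.

405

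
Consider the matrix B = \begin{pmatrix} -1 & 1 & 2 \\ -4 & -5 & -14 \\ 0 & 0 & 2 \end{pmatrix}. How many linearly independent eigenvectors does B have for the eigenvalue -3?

B + 3I = [[2, 1, 2], [-4, -2, -14], [0, 0, 5]].
This matrix has rank 2, so its null space has dimension 3 − 2 = 1.

1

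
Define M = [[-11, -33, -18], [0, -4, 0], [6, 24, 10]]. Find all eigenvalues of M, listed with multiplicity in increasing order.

Characteristic polynomial: p(r) = r^3 + 5r^2 + 2r - 8 = (r - 1)(r + 2)(r + 4).
Roots (with multiplicity): -4, -2, 1.

-4, -2, 1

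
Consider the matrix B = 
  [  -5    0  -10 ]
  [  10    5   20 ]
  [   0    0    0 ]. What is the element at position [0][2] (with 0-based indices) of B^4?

1250

Characteristic polynomial: r^3 - 25r = r(r - 5)(r + 5), so the eigenvalues are -5, 0, 5.
r=-5: eigenvector (1, -1, 0).
r=5: eigenvector (0, 1, 0).
r=0: eigenvector (-2, 0, 1).
P = [[1, 0, -2], [-1, 1, 0], [0, 0, 1]], D = diag(-5, 5, 0), P⁻¹ = [[1, 0, 2], [1, 1, 2], [0, 0, 1]].
B⁴ = P·diag(625, 625, 0)·P⁻¹ = [[625, 0, 1250], [0, 625, 0], [0, 0, 0]].
The requested entry is 1250.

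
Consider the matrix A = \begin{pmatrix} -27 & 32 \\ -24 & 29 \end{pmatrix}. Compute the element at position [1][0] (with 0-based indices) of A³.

Characteristic polynomial: r^2 - 2r - 15 = (r - 5)(r + 3), so the eigenvalues are -3, 5.
r=5: eigenvector (1, 1).
r=-3: eigenvector (4, 3).
P = [[1, 4], [1, 3]], D = diag(5, -3), P⁻¹ = [[-3, 4], [1, -1]].
A³ = P·diag(125, -27)·P⁻¹ = [[-483, 608], [-456, 581]].
The requested entry is -456.

-456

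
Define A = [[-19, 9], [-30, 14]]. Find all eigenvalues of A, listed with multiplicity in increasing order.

Characteristic polynomial: p(λ) = λ^2 + 5λ + 4 = (λ + 1)(λ + 4).
Roots (with multiplicity): -4, -1.

-4, -1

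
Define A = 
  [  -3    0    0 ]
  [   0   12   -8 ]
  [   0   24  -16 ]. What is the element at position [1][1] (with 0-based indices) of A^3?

192

Characteristic polynomial: λ^3 + 7λ^2 + 12λ = λ(λ + 3)(λ + 4), so the eigenvalues are -4, -3, 0.
λ=-4: eigenvector (0, 1, 2).
λ=-3: eigenvector (1, 0, 0).
λ=0: eigenvector (0, -2, -3).
P = [[0, 1, 0], [1, 0, -2], [2, 0, -3]], D = diag(-4, -3, 0), P⁻¹ = [[0, -3, 2], [1, 0, 0], [0, -2, 1]].
A³ = P·diag(-64, -27, 0)·P⁻¹ = [[-27, 0, 0], [0, 192, -128], [0, 384, -256]].
The requested entry is 192.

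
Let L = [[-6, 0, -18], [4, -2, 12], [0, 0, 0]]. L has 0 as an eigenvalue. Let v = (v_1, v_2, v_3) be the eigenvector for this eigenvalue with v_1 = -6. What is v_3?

L = [[-6, 0, -18], [4, -2, 12], [0, 0, 0]].
Solving (L)v = 0 gives the eigenspace spanned by (-6, 0, 2).
With v_1 = -6, v = (-6, 0, 2), so v_3 = 2.

2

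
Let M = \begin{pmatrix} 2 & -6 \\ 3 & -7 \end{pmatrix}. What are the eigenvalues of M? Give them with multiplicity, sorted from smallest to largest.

-4, -1

Characteristic polynomial: p(s) = s^2 + 5s + 4 = (s + 1)(s + 4).
Roots (with multiplicity): -4, -1.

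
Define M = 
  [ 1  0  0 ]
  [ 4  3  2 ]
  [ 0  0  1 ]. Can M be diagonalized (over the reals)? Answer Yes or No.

Characteristic polynomial: p(λ) = λ^3 - 5λ^2 + 7λ - 3 = (λ - 3)(λ - 1)^2.
λ = 1 has algebraic multiplicity 2; rank(M − 1I) = 1, so geometric multiplicity = 2.
Every eigenvalue has geometric = algebraic multiplicity, so M is diagonalizable.

Yes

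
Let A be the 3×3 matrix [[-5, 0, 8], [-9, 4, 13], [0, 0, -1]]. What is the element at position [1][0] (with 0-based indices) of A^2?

Characteristic polynomial: s^3 + 2s^2 - 19s - 20 = (s - 4)(s + 1)(s + 5), so the eigenvalues are -5, -1, 4.
s=-1: eigenvector (2, 1, 1).
s=4: eigenvector (0, 1, 0).
s=-5: eigenvector (-1, -1, 0).
P = [[2, 0, -1], [1, 1, -1], [1, 0, 0]], D = diag(-1, 4, -5), P⁻¹ = [[0, 0, 1], [-1, 1, 1], [-1, 0, 2]].
A² = P·diag(1, 16, 25)·P⁻¹ = [[25, 0, -48], [9, 16, -33], [0, 0, 1]].
The requested entry is 9.

9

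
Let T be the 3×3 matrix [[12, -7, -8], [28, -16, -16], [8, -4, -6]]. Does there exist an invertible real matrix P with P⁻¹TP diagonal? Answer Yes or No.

Characteristic polynomial: p(μ) = μ^3 + 10μ^2 + 28μ + 24 = (μ + 2)^2(μ + 6).
μ = -2 has algebraic multiplicity 2; rank(T + 2I) = 2, so geometric multiplicity = 1.
Geometric multiplicity < algebraic multiplicity, so T is not diagonalizable.

No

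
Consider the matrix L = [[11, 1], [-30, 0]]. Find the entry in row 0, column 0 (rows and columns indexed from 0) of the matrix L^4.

4651

Characteristic polynomial: s^2 - 11s + 30 = (s - 6)(s - 5), so the eigenvalues are 5, 6.
s=5: eigenvector (-1, 6).
s=6: eigenvector (1, -5).
P = [[-1, 1], [6, -5]], D = diag(5, 6), P⁻¹ = [[5, 1], [6, 1]].
L⁴ = P·diag(625, 1296)·P⁻¹ = [[4651, 671], [-20130, -2730]].
The requested entry is 4651.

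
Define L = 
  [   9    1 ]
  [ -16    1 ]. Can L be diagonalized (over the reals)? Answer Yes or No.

No

Characteristic polynomial: p(t) = t^2 - 10t + 25 = (t - 5)^2.
t = 5 has algebraic multiplicity 2; rank(L − 5I) = 1, so geometric multiplicity = 1.
Geometric multiplicity < algebraic multiplicity, so L is not diagonalizable.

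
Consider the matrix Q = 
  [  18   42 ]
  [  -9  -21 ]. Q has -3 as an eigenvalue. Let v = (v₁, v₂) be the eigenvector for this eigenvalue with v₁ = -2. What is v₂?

Q + 3I = [[21, 42], [-9, -18]].
Solving (Q + 3I)v = 0 gives the eigenspace spanned by (-2, 1).
With v₁ = -2, v = (-2, 1), so v₂ = 1.

1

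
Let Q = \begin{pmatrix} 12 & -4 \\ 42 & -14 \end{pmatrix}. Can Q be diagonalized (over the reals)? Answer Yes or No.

Yes

Characteristic polynomial: p(λ) = λ^2 + 2λ = λ(λ + 2).
All 2 eigenvalues are distinct, so Q is diagonalizable.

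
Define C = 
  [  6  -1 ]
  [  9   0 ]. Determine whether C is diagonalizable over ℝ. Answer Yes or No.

No

Characteristic polynomial: p(t) = t^2 - 6t + 9 = (t - 3)^2.
t = 3 has algebraic multiplicity 2; rank(C − 3I) = 1, so geometric multiplicity = 1.
Geometric multiplicity < algebraic multiplicity, so C is not diagonalizable.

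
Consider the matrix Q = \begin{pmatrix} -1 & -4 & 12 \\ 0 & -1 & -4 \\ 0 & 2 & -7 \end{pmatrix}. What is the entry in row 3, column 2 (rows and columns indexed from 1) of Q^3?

Characteristic polynomial: t^3 + 9t^2 + 23t + 15 = (t + 1)(t + 3)(t + 5), so the eigenvalues are -5, -3, -1.
t=-1: eigenvector (1, 0, 0).
t=-5: eigenvector (-2, 1, 1).
t=-3: eigenvector (2, -2, -1).
P = [[1, -2, 2], [0, 1, -2], [0, 1, -1]], D = diag(-1, -5, -3), P⁻¹ = [[1, 0, 2], [0, -1, 2], [0, -1, 1]].
Q³ = P·diag(-1, -125, -27)·P⁻¹ = [[-1, -196, 444], [0, 71, -196], [0, 98, -223]].
The requested entry is 98.

98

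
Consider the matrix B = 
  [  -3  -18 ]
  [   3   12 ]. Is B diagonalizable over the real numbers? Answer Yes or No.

Yes

Characteristic polynomial: p(s) = s^2 - 9s + 18 = (s - 6)(s - 3).
All 2 eigenvalues are distinct, so B is diagonalizable.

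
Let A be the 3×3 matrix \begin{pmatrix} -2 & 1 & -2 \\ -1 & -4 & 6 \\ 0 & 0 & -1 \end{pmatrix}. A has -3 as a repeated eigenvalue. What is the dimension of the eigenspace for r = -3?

A + 3I = [[1, 1, -2], [-1, -1, 6], [0, 0, 2]].
This matrix has rank 2, so its null space has dimension 3 − 2 = 1.

1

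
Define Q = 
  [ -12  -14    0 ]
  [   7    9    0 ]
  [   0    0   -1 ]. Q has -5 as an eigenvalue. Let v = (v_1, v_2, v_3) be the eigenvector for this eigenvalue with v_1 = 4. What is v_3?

0

Q + 5I = [[-7, -14, 0], [7, 14, 0], [0, 0, 4]].
Solving (Q + 5I)v = 0 gives the eigenspace spanned by (4, -2, 0).
With v_1 = 4, v = (4, -2, 0), so v_3 = 0.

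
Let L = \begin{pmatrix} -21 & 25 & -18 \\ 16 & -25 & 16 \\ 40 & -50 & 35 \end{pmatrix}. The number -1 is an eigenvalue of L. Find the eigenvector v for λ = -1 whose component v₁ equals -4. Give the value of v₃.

10

L + 1I = [[-20, 25, -18], [16, -24, 16], [40, -50, 36]].
Solving (L + 1I)v = 0 gives the eigenspace spanned by (-4, 4, 10).
With v₁ = -4, v = (-4, 4, 10), so v₃ = 10.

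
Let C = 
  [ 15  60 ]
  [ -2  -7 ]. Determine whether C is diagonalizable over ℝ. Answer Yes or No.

Characteristic polynomial: p(λ) = λ^2 - 8λ + 15 = (λ - 5)(λ - 3).
All 2 eigenvalues are distinct, so C is diagonalizable.

Yes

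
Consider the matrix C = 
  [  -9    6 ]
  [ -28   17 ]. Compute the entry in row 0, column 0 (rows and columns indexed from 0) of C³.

Characteristic polynomial: t^2 - 8t + 15 = (t - 5)(t - 3), so the eigenvalues are 3, 5.
t=3: eigenvector (1, 2).
t=5: eigenvector (3, 7).
P = [[1, 3], [2, 7]], D = diag(3, 5), P⁻¹ = [[7, -3], [-2, 1]].
C³ = P·diag(27, 125)·P⁻¹ = [[-561, 294], [-1372, 713]].
The requested entry is -561.

-561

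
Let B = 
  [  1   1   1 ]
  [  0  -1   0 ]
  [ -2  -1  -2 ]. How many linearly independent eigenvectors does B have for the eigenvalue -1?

2

B + 1I = [[2, 1, 1], [0, 0, 0], [-2, -1, -1]].
This matrix has rank 1, so its null space has dimension 3 − 1 = 2.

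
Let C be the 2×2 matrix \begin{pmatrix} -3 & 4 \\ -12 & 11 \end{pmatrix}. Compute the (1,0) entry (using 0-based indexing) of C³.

-588

Characteristic polynomial: μ^2 - 8μ + 15 = (μ - 5)(μ - 3), so the eigenvalues are 3, 5.
μ=3: eigenvector (-2, -3).
μ=5: eigenvector (1, 2).
P = [[-2, 1], [-3, 2]], D = diag(3, 5), P⁻¹ = [[-2, 1], [-3, 2]].
C³ = P·diag(27, 125)·P⁻¹ = [[-267, 196], [-588, 419]].
The requested entry is -588.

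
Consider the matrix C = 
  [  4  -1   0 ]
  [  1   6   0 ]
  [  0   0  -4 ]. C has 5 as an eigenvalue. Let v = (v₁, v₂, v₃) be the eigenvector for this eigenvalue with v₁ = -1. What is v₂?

1

C − 5I = [[-1, -1, 0], [1, 1, 0], [0, 0, -9]].
Solving (C − 5I)v = 0 gives the eigenspace spanned by (-1, 1, 0).
With v₁ = -1, v = (-1, 1, 0), so v₂ = 1.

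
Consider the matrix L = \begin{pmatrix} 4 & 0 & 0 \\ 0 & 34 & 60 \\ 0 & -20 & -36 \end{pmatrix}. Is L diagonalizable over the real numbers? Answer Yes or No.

Yes

Characteristic polynomial: p(s) = s^3 - 2s^2 - 32s + 96 = (s - 4)^2(s + 6).
s = 4 has algebraic multiplicity 2; rank(L − 4I) = 1, so geometric multiplicity = 2.
Every eigenvalue has geometric = algebraic multiplicity, so L is diagonalizable.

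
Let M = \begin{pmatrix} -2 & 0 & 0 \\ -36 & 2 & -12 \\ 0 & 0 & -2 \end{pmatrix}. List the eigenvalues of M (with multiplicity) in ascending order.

Characteristic polynomial: p(μ) = μ^3 + 2μ^2 - 4μ - 8 = (μ - 2)(μ + 2)^2.
Roots (with multiplicity): -2, -2, 2.

-2, -2, 2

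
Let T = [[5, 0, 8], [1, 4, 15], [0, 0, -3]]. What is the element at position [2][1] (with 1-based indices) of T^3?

Characteristic polynomial: s^3 - 6s^2 - 7s + 60 = (s - 5)(s - 4)(s + 3), so the eigenvalues are -3, 4, 5.
s=5: eigenvector (1, 1, 0).
s=4: eigenvector (0, 1, 0).
s=-3: eigenvector (-1, -2, 1).
P = [[1, 0, -1], [1, 1, -2], [0, 0, 1]], D = diag(5, 4, -3), P⁻¹ = [[1, 0, 1], [-1, 1, 1], [0, 0, 1]].
T³ = P·diag(125, 64, -27)·P⁻¹ = [[125, 0, 152], [61, 64, 243], [0, 0, -27]].
The requested entry is 61.

61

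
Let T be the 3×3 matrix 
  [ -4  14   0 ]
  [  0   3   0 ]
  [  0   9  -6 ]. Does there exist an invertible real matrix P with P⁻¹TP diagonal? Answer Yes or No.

Yes

Characteristic polynomial: p(r) = r^3 + 7r^2 - 6r - 72 = (r - 3)(r + 4)(r + 6).
All 3 eigenvalues are distinct, so T is diagonalizable.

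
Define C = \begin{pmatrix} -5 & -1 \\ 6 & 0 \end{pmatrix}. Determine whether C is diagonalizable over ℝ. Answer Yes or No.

Characteristic polynomial: p(λ) = λ^2 + 5λ + 6 = (λ + 2)(λ + 3).
All 2 eigenvalues are distinct, so C is diagonalizable.

Yes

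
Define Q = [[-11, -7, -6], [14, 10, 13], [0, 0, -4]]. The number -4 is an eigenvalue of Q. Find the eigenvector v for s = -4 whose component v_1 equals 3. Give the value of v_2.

Q + 4I = [[-7, -7, -6], [14, 14, 13], [0, 0, 0]].
Solving (Q + 4I)v = 0 gives the eigenspace spanned by (3, -3, 0).
With v_1 = 3, v = (3, -3, 0), so v_2 = -3.

-3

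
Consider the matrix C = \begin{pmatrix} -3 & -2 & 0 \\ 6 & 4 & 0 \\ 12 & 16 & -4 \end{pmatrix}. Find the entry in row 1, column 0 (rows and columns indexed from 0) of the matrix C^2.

Characteristic polynomial: t^3 + 3t^2 - 4t = t(t - 1)(t + 4), so the eigenvalues are -4, 0, 1.
t=1: eigenvector (1, -2, -4).
t=-4: eigenvector (0, 0, 1).
t=0: eigenvector (2, -3, -6).
P = [[1, 0, 2], [-2, 0, -3], [-4, 1, -6]], D = diag(1, -4, 0), P⁻¹ = [[-3, -2, 0], [0, -2, 1], [2, 1, 0]].
C² = P·diag(1, 16, 0)·P⁻¹ = [[-3, -2, 0], [6, 4, 0], [12, -24, 16]].
The requested entry is 6.

6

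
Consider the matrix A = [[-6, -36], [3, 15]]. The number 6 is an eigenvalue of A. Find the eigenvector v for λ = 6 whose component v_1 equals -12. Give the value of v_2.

4

A − 6I = [[-12, -36], [3, 9]].
Solving (A − 6I)v = 0 gives the eigenspace spanned by (-12, 4).
With v_1 = -12, v = (-12, 4), so v_2 = 4.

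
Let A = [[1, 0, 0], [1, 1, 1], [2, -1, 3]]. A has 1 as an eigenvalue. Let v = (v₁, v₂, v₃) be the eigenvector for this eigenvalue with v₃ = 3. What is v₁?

A − 1I = [[0, 0, 0], [1, 0, 1], [2, -1, 2]].
Solving (A − 1I)v = 0 gives the eigenspace spanned by (-3, 0, 3).
With v₃ = 3, v = (-3, 0, 3), so v₁ = -3.

-3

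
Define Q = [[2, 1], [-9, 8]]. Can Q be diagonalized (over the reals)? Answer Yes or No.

Characteristic polynomial: p(s) = s^2 - 10s + 25 = (s - 5)^2.
s = 5 has algebraic multiplicity 2; rank(Q − 5I) = 1, so geometric multiplicity = 1.
Geometric multiplicity < algebraic multiplicity, so Q is not diagonalizable.

No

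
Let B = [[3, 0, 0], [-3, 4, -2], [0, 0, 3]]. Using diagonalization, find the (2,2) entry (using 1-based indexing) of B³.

Characteristic polynomial: s^3 - 10s^2 + 33s - 36 = (s - 4)(s - 3)^2, so the eigenvalues are 3, 3, 4.
s=4: eigenvector (0, 1, 0).
s=3: eigenvector (1, 3, 0).
s=3: eigenvector (0, 2, 1).
P = [[0, 1, 0], [1, 3, 2], [0, 0, 1]], D = diag(4, 3, 3), P⁻¹ = [[-3, 1, -2], [1, 0, 0], [0, 0, 1]].
B³ = P·diag(64, 27, 27)·P⁻¹ = [[27, 0, 0], [-111, 64, -74], [0, 0, 27]].
The requested entry is 64.

64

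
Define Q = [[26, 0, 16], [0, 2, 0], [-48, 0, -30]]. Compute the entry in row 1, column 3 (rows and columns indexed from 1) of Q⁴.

Characteristic polynomial: t^3 + 2t^2 - 20t + 24 = (t - 2)^2(t + 6), so the eigenvalues are -6, 2, 2.
t=-6: eigenvector (1, 0, -2).
t=2: eigenvector (0, 1, 0).
t=2: eigenvector (2, 0, -3).
P = [[1, 0, 2], [0, 1, 0], [-2, 0, -3]], D = diag(-6, 2, 2), P⁻¹ = [[-3, 0, -2], [0, 1, 0], [2, 0, 1]].
Q⁴ = P·diag(1296, 16, 16)·P⁻¹ = [[-3824, 0, -2560], [0, 16, 0], [7680, 0, 5136]].
The requested entry is -2560.

-2560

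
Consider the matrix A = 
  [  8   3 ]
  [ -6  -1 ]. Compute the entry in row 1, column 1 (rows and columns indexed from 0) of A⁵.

Characteristic polynomial: t^2 - 7t + 10 = (t - 5)(t - 2), so the eigenvalues are 2, 5.
t=2: eigenvector (1, -2).
t=5: eigenvector (1, -1).
P = [[1, 1], [-2, -1]], D = diag(2, 5), P⁻¹ = [[-1, -1], [2, 1]].
A⁵ = P·diag(32, 3125)·P⁻¹ = [[6218, 3093], [-6186, -3061]].
The requested entry is -3061.

-3061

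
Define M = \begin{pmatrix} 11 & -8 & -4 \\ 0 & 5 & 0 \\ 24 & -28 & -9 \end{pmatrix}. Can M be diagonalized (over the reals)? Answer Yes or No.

Characteristic polynomial: p(t) = t^3 - 7t^2 + 7t + 15 = (t - 5)(t - 3)(t + 1).
All 3 eigenvalues are distinct, so M is diagonalizable.

Yes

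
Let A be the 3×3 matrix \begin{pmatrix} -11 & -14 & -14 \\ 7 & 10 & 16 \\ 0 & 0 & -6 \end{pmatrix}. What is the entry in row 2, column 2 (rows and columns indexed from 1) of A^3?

Characteristic polynomial: t^3 + 7t^2 - 6t - 72 = (t - 3)(t + 4)(t + 6), so the eigenvalues are -6, -4, 3.
t=3: eigenvector (1, -1, 0).
t=-4: eigenvector (2, -1, 0).
t=-6: eigenvector (0, -1, 1).
P = [[1, 2, 0], [-1, -1, -1], [0, 0, 1]], D = diag(3, -4, -6), P⁻¹ = [[-1, -2, -2], [1, 1, 1], [0, 0, 1]].
A³ = P·diag(27, -64, -216)·P⁻¹ = [[-155, -182, -182], [91, 118, 334], [0, 0, -216]].
The requested entry is 118.

118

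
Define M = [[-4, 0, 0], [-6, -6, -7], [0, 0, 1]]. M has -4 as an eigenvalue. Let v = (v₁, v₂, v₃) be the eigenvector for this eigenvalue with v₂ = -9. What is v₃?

M + 4I = [[0, 0, 0], [-6, -2, -7], [0, 0, 5]].
Solving (M + 4I)v = 0 gives the eigenspace spanned by (3, -9, 0).
With v₂ = -9, v = (3, -9, 0), so v₃ = 0.

0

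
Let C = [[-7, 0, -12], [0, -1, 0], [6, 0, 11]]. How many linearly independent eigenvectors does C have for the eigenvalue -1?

2

C + 1I = [[-6, 0, -12], [0, 0, 0], [6, 0, 12]].
This matrix has rank 1, so its null space has dimension 3 − 1 = 2.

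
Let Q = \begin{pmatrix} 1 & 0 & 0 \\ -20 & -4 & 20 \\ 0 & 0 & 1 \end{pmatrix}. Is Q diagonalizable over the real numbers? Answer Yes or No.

Yes

Characteristic polynomial: p(λ) = λ^3 + 2λ^2 - 7λ + 4 = (λ - 1)^2(λ + 4).
λ = 1 has algebraic multiplicity 2; rank(Q − 1I) = 1, so geometric multiplicity = 2.
Every eigenvalue has geometric = algebraic multiplicity, so Q is diagonalizable.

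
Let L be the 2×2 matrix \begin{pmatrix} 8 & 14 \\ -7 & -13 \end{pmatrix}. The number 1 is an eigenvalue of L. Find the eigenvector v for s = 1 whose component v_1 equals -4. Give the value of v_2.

L − 1I = [[7, 14], [-7, -14]].
Solving (L − 1I)v = 0 gives the eigenspace spanned by (-4, 2).
With v_1 = -4, v = (-4, 2), so v_2 = 2.

2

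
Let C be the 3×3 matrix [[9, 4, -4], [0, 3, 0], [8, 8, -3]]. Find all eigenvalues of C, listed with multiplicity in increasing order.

Characteristic polynomial: p(s) = s^3 - 9s^2 + 23s - 15 = (s - 5)(s - 3)(s - 1).
Roots (with multiplicity): 1, 3, 5.

1, 3, 5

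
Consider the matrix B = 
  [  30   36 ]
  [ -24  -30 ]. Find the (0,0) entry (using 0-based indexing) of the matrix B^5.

38880

Characteristic polynomial: s^2 - 36 = (s - 6)(s + 6), so the eigenvalues are -6, 6.
s=-6: eigenvector (1, -1).
s=6: eigenvector (3, -2).
P = [[1, 3], [-1, -2]], D = diag(-6, 6), P⁻¹ = [[-2, -3], [1, 1]].
B⁵ = P·diag(-7776, 7776)·P⁻¹ = [[38880, 46656], [-31104, -38880]].
The requested entry is 38880.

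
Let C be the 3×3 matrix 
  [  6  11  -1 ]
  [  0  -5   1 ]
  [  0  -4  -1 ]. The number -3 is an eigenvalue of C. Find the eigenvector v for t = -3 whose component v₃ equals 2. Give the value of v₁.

-1

C + 3I = [[9, 11, -1], [0, -2, 1], [0, -4, 2]].
Solving (C + 3I)v = 0 gives the eigenspace spanned by (-1, 1, 2).
With v₃ = 2, v = (-1, 1, 2), so v₁ = -1.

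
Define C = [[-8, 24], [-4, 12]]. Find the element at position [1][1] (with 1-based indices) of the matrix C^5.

Characteristic polynomial: λ^2 - 4λ = λ(λ - 4), so the eigenvalues are 0, 4.
λ=4: eigenvector (2, 1).
λ=0: eigenvector (3, 1).
P = [[2, 3], [1, 1]], D = diag(4, 0), P⁻¹ = [[-1, 3], [1, -2]].
C⁵ = P·diag(1024, 0)·P⁻¹ = [[-2048, 6144], [-1024, 3072]].
The requested entry is -2048.

-2048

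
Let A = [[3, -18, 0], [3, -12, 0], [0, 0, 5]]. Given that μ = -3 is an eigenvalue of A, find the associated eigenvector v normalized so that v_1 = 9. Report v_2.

3

A + 3I = [[6, -18, 0], [3, -9, 0], [0, 0, 8]].
Solving (A + 3I)v = 0 gives the eigenspace spanned by (9, 3, 0).
With v_1 = 9, v = (9, 3, 0), so v_2 = 3.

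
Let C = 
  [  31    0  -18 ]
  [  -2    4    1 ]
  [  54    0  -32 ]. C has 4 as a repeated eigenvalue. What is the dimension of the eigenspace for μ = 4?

1

C − 4I = [[27, 0, -18], [-2, 0, 1], [54, 0, -36]].
This matrix has rank 2, so its null space has dimension 3 − 2 = 1.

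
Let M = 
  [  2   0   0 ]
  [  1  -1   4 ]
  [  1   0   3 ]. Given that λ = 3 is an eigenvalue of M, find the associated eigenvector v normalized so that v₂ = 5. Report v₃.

5

M − 3I = [[-1, 0, 0], [1, -4, 4], [1, 0, 0]].
Solving (M − 3I)v = 0 gives the eigenspace spanned by (0, 5, 5).
With v₂ = 5, v = (0, 5, 5), so v₃ = 5.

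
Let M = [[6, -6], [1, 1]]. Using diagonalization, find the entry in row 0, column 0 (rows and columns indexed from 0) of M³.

Characteristic polynomial: μ^2 - 7μ + 12 = (μ - 4)(μ - 3), so the eigenvalues are 3, 4.
μ=4: eigenvector (3, 1).
μ=3: eigenvector (2, 1).
P = [[3, 2], [1, 1]], D = diag(4, 3), P⁻¹ = [[1, -2], [-1, 3]].
M³ = P·diag(64, 27)·P⁻¹ = [[138, -222], [37, -47]].
The requested entry is 138.

138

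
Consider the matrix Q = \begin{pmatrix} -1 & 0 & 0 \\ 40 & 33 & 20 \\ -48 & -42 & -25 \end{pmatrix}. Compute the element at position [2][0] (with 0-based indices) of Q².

-432

Characteristic polynomial: s^3 - 7s^2 + 7s + 15 = (s - 5)(s - 3)(s + 1), so the eigenvalues are -1, 3, 5.
s=-1: eigenvector (1, 0, -2).
s=5: eigenvector (0, 5, -7).
s=3: eigenvector (0, -2, 3).
P = [[1, 0, 0], [0, 5, -2], [-2, -7, 3]], D = diag(-1, 5, 3), P⁻¹ = [[1, 0, 0], [4, 3, 2], [10, 7, 5]].
Q² = P·diag(1, 25, 9)·P⁻¹ = [[1, 0, 0], [320, 249, 160], [-432, -336, -215]].
The requested entry is -432.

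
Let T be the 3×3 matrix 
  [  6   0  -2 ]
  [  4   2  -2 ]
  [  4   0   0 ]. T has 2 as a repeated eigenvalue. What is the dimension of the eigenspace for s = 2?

2

T − 2I = [[4, 0, -2], [4, 0, -2], [4, 0, -2]].
This matrix has rank 1, so its null space has dimension 3 − 1 = 2.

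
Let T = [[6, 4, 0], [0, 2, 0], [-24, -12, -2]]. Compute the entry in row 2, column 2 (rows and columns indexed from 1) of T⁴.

16

Characteristic polynomial: r^3 - 6r^2 - 4r + 24 = (r - 6)(r - 2)(r + 2), so the eigenvalues are -2, 2, 6.
r=6: eigenvector (1, 0, -3).
r=2: eigenvector (-1, 1, 3).
r=-2: eigenvector (0, 0, 1).
P = [[1, -1, 0], [0, 1, 0], [-3, 3, 1]], D = diag(6, 2, -2), P⁻¹ = [[1, 1, 0], [0, 1, 0], [3, 0, 1]].
T⁴ = P·diag(1296, 16, 16)·P⁻¹ = [[1296, 1280, 0], [0, 16, 0], [-3840, -3840, 16]].
The requested entry is 16.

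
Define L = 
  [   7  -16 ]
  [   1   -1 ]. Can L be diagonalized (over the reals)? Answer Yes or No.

Characteristic polynomial: p(r) = r^2 - 6r + 9 = (r - 3)^2.
r = 3 has algebraic multiplicity 2; rank(L − 3I) = 1, so geometric multiplicity = 1.
Geometric multiplicity < algebraic multiplicity, so L is not diagonalizable.

No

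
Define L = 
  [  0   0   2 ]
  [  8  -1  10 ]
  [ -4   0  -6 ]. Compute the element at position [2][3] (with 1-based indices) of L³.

238

Characteristic polynomial: λ^3 + 7λ^2 + 14λ + 8 = (λ + 1)(λ + 2)(λ + 4), so the eigenvalues are -4, -2, -1.
λ=-2: eigenvector (1, 2, -1).
λ=-1: eigenvector (0, 1, 0).
λ=-4: eigenvector (-1, -4, 2).
P = [[1, 0, -1], [2, 1, -4], [-1, 0, 2]], D = diag(-2, -1, -4), P⁻¹ = [[2, 0, 1], [0, 1, 2], [1, 0, 1]].
L³ = P·diag(-8, -1, -64)·P⁻¹ = [[48, 0, 56], [224, -1, 238], [-112, 0, -120]].
The requested entry is 238.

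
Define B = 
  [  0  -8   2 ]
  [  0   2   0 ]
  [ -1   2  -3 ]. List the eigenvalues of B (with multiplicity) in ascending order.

Characteristic polynomial: p(λ) = λ^3 + λ^2 - 4λ - 4 = (λ - 2)(λ + 1)(λ + 2).
Roots (with multiplicity): -2, -1, 2.

-2, -1, 2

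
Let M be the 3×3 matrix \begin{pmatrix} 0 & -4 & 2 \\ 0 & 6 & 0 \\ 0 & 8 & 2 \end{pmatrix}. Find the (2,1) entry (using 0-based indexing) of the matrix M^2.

64

Characteristic polynomial: s^3 - 8s^2 + 12s = s(s - 6)(s - 2), so the eigenvalues are 0, 2, 6.
s=0: eigenvector (1, 0, 0).
s=6: eigenvector (0, 1, 2).
s=2: eigenvector (1, 0, 1).
P = [[1, 0, 1], [0, 1, 0], [0, 2, 1]], D = diag(0, 6, 2), P⁻¹ = [[1, 2, -1], [0, 1, 0], [0, -2, 1]].
M² = P·diag(0, 36, 4)·P⁻¹ = [[0, -8, 4], [0, 36, 0], [0, 64, 4]].
The requested entry is 64.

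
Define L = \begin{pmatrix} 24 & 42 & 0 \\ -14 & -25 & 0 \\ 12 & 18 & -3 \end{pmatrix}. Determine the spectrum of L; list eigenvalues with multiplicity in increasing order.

Characteristic polynomial: p(s) = s^3 + 4s^2 - 9s - 36 = (s - 3)(s + 3)(s + 4).
Roots (with multiplicity): -4, -3, 3.

-4, -3, 3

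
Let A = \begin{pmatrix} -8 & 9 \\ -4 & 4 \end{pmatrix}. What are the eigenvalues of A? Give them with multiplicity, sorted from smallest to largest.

Characteristic polynomial: p(r) = r^2 + 4r + 4 = (r + 2)^2.
Roots (with multiplicity): -2, -2.

-2, -2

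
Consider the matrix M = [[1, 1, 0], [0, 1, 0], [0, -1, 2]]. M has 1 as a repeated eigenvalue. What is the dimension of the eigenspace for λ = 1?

M − 1I = [[0, 1, 0], [0, 0, 0], [0, -1, 1]].
This matrix has rank 2, so its null space has dimension 3 − 2 = 1.

1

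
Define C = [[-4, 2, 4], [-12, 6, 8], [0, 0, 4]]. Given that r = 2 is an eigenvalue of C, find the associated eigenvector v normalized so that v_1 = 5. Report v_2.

15

C − 2I = [[-6, 2, 4], [-12, 4, 8], [0, 0, 2]].
Solving (C − 2I)v = 0 gives the eigenspace spanned by (5, 15, 0).
With v_1 = 5, v = (5, 15, 0), so v_2 = 15.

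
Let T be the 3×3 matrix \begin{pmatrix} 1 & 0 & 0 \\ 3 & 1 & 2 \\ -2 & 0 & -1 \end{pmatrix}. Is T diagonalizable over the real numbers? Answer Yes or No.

Characteristic polynomial: p(λ) = λ^3 - λ^2 - λ + 1 = (λ - 1)^2(λ + 1).
λ = 1 has algebraic multiplicity 2; rank(T − 1I) = 2, so geometric multiplicity = 1.
Geometric multiplicity < algebraic multiplicity, so T is not diagonalizable.

No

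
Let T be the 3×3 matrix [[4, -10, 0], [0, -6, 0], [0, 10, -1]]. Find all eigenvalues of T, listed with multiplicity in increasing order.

-6, -1, 4

Characteristic polynomial: p(λ) = λ^3 + 3λ^2 - 22λ - 24 = (λ - 4)(λ + 1)(λ + 6).
Roots (with multiplicity): -6, -1, 4.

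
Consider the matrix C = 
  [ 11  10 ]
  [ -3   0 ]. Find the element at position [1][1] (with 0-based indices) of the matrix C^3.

Characteristic polynomial: r^2 - 11r + 30 = (r - 6)(r - 5), so the eigenvalues are 5, 6.
r=5: eigenvector (-5, 3).
r=6: eigenvector (-2, 1).
P = [[-5, -2], [3, 1]], D = diag(5, 6), P⁻¹ = [[1, 2], [-3, -5]].
C³ = P·diag(125, 216)·P⁻¹ = [[671, 910], [-273, -330]].
The requested entry is -330.

-330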